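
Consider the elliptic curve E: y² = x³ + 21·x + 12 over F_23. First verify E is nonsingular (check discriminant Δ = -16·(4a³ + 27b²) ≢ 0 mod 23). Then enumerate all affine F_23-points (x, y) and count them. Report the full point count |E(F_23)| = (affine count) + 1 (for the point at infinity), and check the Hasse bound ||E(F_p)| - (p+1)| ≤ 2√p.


Affine points = {(0, 9), (0, 14), (2, 4), (2, 19), (5, 9), (5, 14), (6, 3), (6, 20), (8, 5), (8, 18), (10, 7), (10, 16), (18, 9), (18, 14), (19, 5), (19, 18), (21, 10), (21, 13), (22, 6), (22, 17)}; affine count = 20; |E(F_23)| = 21.

Discriminant check: Δ ∝ 4a³ + 27b² = 4·21³ + 27·12² = 4·9261 + 27·144 ≡ 15 (mod 23). Nonzero ⇒ E is nonsingular.
For each x ∈ F_23, compute rhs = x³ + 21·x + 12 mod 23, then count y ∈ F_23 with y² ≡ rhs.
  x = 0: rhs = 12, matching y values: 9, 14 (2 points).
  x = 1: rhs = 11, matching y values: none (0 points).
  x = 2: rhs = 16, matching y values: 4, 19 (2 points).
  x = 3: rhs = 10, matching y values: none (0 points).
  x = 4: rhs = 22, matching y values: none (0 points).
  x = 5: rhs = 12, matching y values: 9, 14 (2 points).
  x = 6: rhs = 9, matching y values: 3, 20 (2 points).
  x = 7: rhs = 19, matching y values: none (0 points).
  x = 8: rhs = 2, matching y values: 5, 18 (2 points).
  x = 9: rhs = 10, matching y values: none (0 points).
  x = 10: rhs = 3, matching y values: 7, 16 (2 points).
  x = 11: rhs = 10, matching y values: none (0 points).
  x = 12: rhs = 14, matching y values: none (0 points).
  x = 13: rhs = 21, matching y values: none (0 points).
  x = 14: rhs = 14, matching y values: none (0 points).
  x = 15: rhs = 22, matching y values: none (0 points).
  x = 16: rhs = 5, matching y values: none (0 points).
  x = 17: rhs = 15, matching y values: none (0 points).
  x = 18: rhs = 12, matching y values: 9, 14 (2 points).
  x = 19: rhs = 2, matching y values: 5, 18 (2 points).
  x = 20: rhs = 14, matching y values: none (0 points).
  x = 21: rhs = 8, matching y values: 10, 13 (2 points).
  x = 22: rhs = 13, matching y values: 6, 17 (2 points).
Total affine count: 20.
Full point count |E(F_23)| = 20 + 1 = 21.
Hasse bound: |21 − (23+1)| = |-3| = 3 ≤ 2√23 ≈ 9.5917 ✓.


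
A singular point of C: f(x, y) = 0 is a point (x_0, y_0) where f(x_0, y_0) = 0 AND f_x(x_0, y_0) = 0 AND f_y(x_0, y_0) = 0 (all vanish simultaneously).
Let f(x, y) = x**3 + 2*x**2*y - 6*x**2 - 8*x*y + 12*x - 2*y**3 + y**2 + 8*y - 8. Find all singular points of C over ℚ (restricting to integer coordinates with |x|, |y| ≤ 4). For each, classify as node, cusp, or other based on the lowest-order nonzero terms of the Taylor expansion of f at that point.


Singular points: {(2, 0)}; classification: cusp.

Compute partial derivatives:
  f_x = 3*x**2 + 4*x*y - 12*x - 8*y + 12.
  f_y = 2*x**2 - 8*x - 6*y**2 + 2*y + 8.
Scan x_0 ∈ {−4, ..., 4}. For each x_0, f_y(x_0, y) is a polynomial in y; find its integer roots y ∈ {−4, ..., 4}, then test f_x and f at those candidates.
  x = -4: f_y(-4, y) = -6*y**2 + 2*y + 72; no integer root y with |y| ≤ 4.
  x = -3: f_y(-3, y) = -6*y**2 + 2*y + 50; no integer root y with |y| ≤ 4.
  x = -2: f_y(-2, y) = -6*y**2 + 2*y + 32; no integer root y with |y| ≤ 4.
  x = -1: f_y(-1, y) = -6*y**2 + 2*y + 18; no integer root y with |y| ≤ 4.
  x = 0: f_y(0, y) = -6*y**2 + 2*y + 8; vanishes at y ∈ {-1}. (0, -1): f_x = 20 ≠ 0.
  x = 1: f_y(1, y) = -6*y**2 + 2*y + 2; no integer root y with |y| ≤ 4.
  x = 2: f_y(2, y) = -6*y**2 + 2*y; vanishes at y ∈ {0}. (2, 0): f_x = 0, f = 0 — SINGULAR.
  x = 3: f_y(3, y) = -6*y**2 + 2*y + 2; no integer root y with |y| ≤ 4.
  x = 4: f_y(4, y) = -6*y**2 + 2*y + 8; vanishes at y ∈ {-1}. (4, -1): f_x = 4 ≠ 0.
Only singular point on the grid: (2, 0).
Classify: substitute x = 2 + u, y = 0 + v and expand: f = u**3 + 2*u**2*v - 2*v**3 + v**2.
No constant or linear terms (consistent with a singular point). Quadratic part: v**2. Cubic part: u**3 + 2*u**2*v - 2*v**3.
The quadratic part v**2 is a perfect square, so there is a single (double) tangent line v = 0, i.e. y = 0. Restricting the cubic part to that line (v = 0) leaves u**3 ≠ 0, so f is not divisible by v and the branch is v² ≈ -u**3 to lowest order — this is a cusp.
Classification: cusp.


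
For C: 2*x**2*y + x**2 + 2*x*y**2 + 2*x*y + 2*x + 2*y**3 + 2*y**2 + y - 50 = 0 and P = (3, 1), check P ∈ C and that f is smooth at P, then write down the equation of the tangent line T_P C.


Tangent line at P: 24*x + 47*y - 119 = 0.

Step 1: f(3, 1) = 0, so P lies on C.
Step 2: partial derivatives
  f_x(x, y) = 4*x*y + 2*x + 2*y**2 + 2*y + 2, f_y(x, y) = 2*x**2 + 4*x*y + 2*x + 6*y**2 + 4*y + 1.
  f_x(P) = 24, f_y(P) = 47 (gradient nonzero, so P is smooth).
Step 3: tangent line at P: 24·(x − 3) + 47·(y − 1) = 0.
Expanding: 24*x + 47*y - 119 = 0.


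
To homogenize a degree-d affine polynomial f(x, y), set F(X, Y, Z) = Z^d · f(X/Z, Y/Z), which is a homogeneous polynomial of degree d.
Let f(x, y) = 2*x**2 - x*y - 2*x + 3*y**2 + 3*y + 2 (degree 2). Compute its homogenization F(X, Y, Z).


F(X, Y, Z) = 2*X**2 - X*Y - 2*X*Z + 3*Y**2 + 3*Y*Z + 2*Z**2

deg(f) = 2.
Substitute x = X/Z, y = Y/Z into f, then multiply by Z^2.
  monomial 2·x^2·y^0 ↦ 2·X^2·Y^0·Z^0.
  monomial -1·x^1·y^1 ↦ -1·X^1·Y^1·Z^0.
  monomial -2·x^1·y^0 ↦ -2·X^1·Y^0·Z^1.
  monomial 3·x^0·y^2 ↦ 3·X^0·Y^2·Z^0.
  monomial 3·x^0·y^1 ↦ 3·X^0·Y^1·Z^1.
  monomial 2·x^0·y^0 ↦ 2·X^0·Y^0·Z^2.
Collecting: F(X, Y, Z) = 2*X**2 - X*Y - 2*X*Z + 3*Y**2 + 3*Y*Z + 2*Z**2.


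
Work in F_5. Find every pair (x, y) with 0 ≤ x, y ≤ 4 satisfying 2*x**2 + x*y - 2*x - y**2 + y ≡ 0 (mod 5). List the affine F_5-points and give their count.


Affine F_5-points: {(0, 0), (0, 1), (1, 0), (1, 2), (2, 4), (3, 1), (3, 3), (4, 2), (4, 3)}; count = 9.

For each of the 25 pairs (x, y) ∈ F_5², evaluate f(x, y) mod 5. Record the zeros.
  x = 0: [0↦0, 1↦0, 2↦3, 3↦4, 4↦3]  zeros at y ∈ {0, 1}
  x = 1: [0↦0, 1↦1, 2↦0, 3↦2, 4↦2]  zeros at y ∈ {0, 2}
  x = 2: [0↦4, 1↦1, 2↦1, 3↦4, 4↦0]  zeros at y ∈ {4}
  x = 3: [0↦2, 1↦0, 2↦1, 3↦0, 4↦2]  zeros at y ∈ {1, 3}
  x = 4: [0↦4, 1↦3, 2↦0, 3↦0, 4↦3]  zeros at y ∈ {2, 3}
Collecting zeros: affine points = {(0, 0), (0, 1), (1, 0), (1, 2), (2, 4), (3, 1), (3, 3), (4, 2), (4, 3)}.
Total count |C(F_5)_aff| = 9.


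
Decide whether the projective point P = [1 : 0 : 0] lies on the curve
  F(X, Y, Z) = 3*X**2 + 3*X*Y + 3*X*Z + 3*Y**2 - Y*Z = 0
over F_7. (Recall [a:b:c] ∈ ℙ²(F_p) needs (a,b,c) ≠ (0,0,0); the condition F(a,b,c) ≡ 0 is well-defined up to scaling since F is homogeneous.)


F(1,0,0) ≡ 3 (mod 7); P is NOT on the curve.

Evaluate F(1, 0, 0) term-by-term (mod 7).
  3*X**2 ↦ 3·1·1·1 = 3
  3*X*Y ↦ 3·1·0·1 = 0
  3*X*Z ↦ 3·1·1·0 = 0
  3*Y**2 ↦ 3·1·0·1 = 0
  -Y*Z ↦ -1·1·0·0 = 0
Sum: F(1, 0, 0) = (3) + (0) + (0) + (0) + (0) = 3.
Reducing mod 7: 3 ≡ 3 (mod 7).
Since F(a, b, c) ≡ 3 ≠ 0 (mod 7), P does NOT lie on the curve.


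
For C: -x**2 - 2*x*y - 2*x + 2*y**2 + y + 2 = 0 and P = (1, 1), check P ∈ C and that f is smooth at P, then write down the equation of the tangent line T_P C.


Tangent line at P: -6*x + 3*y + 3 = 0.

Step 1: f(1, 1) = 0, so P lies on C.
Step 2: partial derivatives
  f_x(x, y) = -2*x - 2*y - 2, f_y(x, y) = -2*x + 4*y + 1.
  f_x(P) = -6, f_y(P) = 3 (gradient nonzero, so P is smooth).
Step 3: tangent line at P: -6·(x − 1) + 3·(y − 1) = 0.
Expanding: -6*x + 3*y + 3 = 0.


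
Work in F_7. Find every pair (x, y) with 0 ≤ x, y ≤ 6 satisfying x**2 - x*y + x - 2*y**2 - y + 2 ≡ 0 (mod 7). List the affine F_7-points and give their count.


Affine F_7-points: {(1, 1), (1, 5), (3, 0), (3, 5), (6, 1), (6, 6)}; count = 6.

For each of the 49 pairs (x, y) ∈ F_7², evaluate f(x, y) mod 7. Record the zeros.
  x = 0: [0↦2, 1↦6, 2↦6, 3↦2, 4↦1, 5↦3, 6↦1]  zeros at y ∈ ∅
  x = 1: [0↦4, 1↦0, 2↦6, 3↦1, 4↦6, 5↦0, 6↦4]  zeros at y ∈ {1, 5}
  x = 2: [0↦1, 1↦3, 2↦1, 3↦2, 4↦6, 5↦6, 6↦2]  zeros at y ∈ ∅
  x = 3: [0↦0, 1↦1, 2↦5, 3↦5, 4↦1, 5↦0, 6↦2]  zeros at y ∈ {0, 5}
  x = 4: [0↦1, 1↦1, 2↦4, 3↦3, 4↦5, 5↦3, 6↦4]  zeros at y ∈ ∅
  x = 5: [0↦4, 1↦3, 2↦5, 3↦3, 4↦4, 5↦1, 6↦1]  zeros at y ∈ ∅
  x = 6: [0↦2, 1↦0, 2↦1, 3↦5, 4↦5, 5↦1, 6↦0]  zeros at y ∈ {1, 6}
Collecting zeros: affine points = {(1, 1), (1, 5), (3, 0), (3, 5), (6, 1), (6, 6)}.
Total count |C(F_7)_aff| = 6.


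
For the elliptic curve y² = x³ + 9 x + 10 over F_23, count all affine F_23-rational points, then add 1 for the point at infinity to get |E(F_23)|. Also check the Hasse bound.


Affine points = {(2, 6), (2, 17), (3, 8), (3, 15), (4, 8), (4, 15), (6, 2), (6, 21), (7, 5), (7, 18), (12, 11), (12, 12), (13, 1), (13, 22), (15, 1), (15, 22), (16, 8), (16, 15), (17, 4), (17, 19), (18, 1), (18, 22), (19, 5), (19, 18), (20, 5), (20, 18), (22, 0)}; affine count = 27; |E(F_23)| = 28.

Discriminant check: Δ ∝ 4a³ + 27b² = 4·9³ + 27·10² = 4·729 + 27·100 ≡ 4 (mod 23). Nonzero ⇒ E is nonsingular.
For each x ∈ F_23, compute rhs = x³ + 9·x + 10 mod 23, then count y ∈ F_23 with y² ≡ rhs.
  x = 0: rhs = 10, matching y values: none (0 points).
  x = 1: rhs = 20, matching y values: none (0 points).
  x = 2: rhs = 13, matching y values: 6, 17 (2 points).
  x = 3: rhs = 18, matching y values: 8, 15 (2 points).
  x = 4: rhs = 18, matching y values: 8, 15 (2 points).
  x = 5: rhs = 19, matching y values: none (0 points).
  x = 6: rhs = 4, matching y values: 2, 21 (2 points).
  x = 7: rhs = 2, matching y values: 5, 18 (2 points).
  x = 8: rhs = 19, matching y values: none (0 points).
  x = 9: rhs = 15, matching y values: none (0 points).
  x = 10: rhs = 19, matching y values: none (0 points).
  x = 11: rhs = 14, matching y values: none (0 points).
  x = 12: rhs = 6, matching y values: 11, 12 (2 points).
  x = 13: rhs = 1, matching y values: 1, 22 (2 points).
  x = 14: rhs = 5, matching y values: none (0 points).
  x = 15: rhs = 1, matching y values: 1, 22 (2 points).
  x = 16: rhs = 18, matching y values: 8, 15 (2 points).
  x = 17: rhs = 16, matching y values: 4, 19 (2 points).
  x = 18: rhs = 1, matching y values: 1, 22 (2 points).
  x = 19: rhs = 2, matching y values: 5, 18 (2 points).
  x = 20: rhs = 2, matching y values: 5, 18 (2 points).
  x = 21: rhs = 7, matching y values: none (0 points).
  x = 22: rhs = 0, matching y values: 0 (1 points).
Total affine count: 27.
Full point count |E(F_23)| = 27 + 1 = 28.
Hasse bound: |28 − (23+1)| = |4| = 4 ≤ 2√23 ≈ 9.5917 ✓.


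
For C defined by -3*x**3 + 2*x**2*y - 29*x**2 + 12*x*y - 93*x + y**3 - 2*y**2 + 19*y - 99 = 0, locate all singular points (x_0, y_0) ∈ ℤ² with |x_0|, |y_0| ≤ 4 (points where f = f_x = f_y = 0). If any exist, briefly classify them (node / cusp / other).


Singular points: {(-3, 1)}; classification: cusp.

Compute partial derivatives:
  f_x = -9*x**2 + 4*x*y - 58*x + 12*y - 93.
  f_y = 2*x**2 + 12*x + 3*y**2 - 4*y + 19.
Scan x_0 ∈ {−4, ..., 4}. For each x_0, f_y(x_0, y) is a polynomial in y; find its integer roots y ∈ {−4, ..., 4}, then test f_x and f at those candidates.
  x = -4: f_y(-4, y) = 3*y**2 - 4*y + 3; no integer root y with |y| ≤ 4.
  x = -3: f_y(-3, y) = 3*y**2 - 4*y + 1; vanishes at y ∈ {1}. (-3, 1): f_x = 0, f = 0 — SINGULAR.
  x = -2: f_y(-2, y) = 3*y**2 - 4*y + 3; no integer root y with |y| ≤ 4.
  x = -1: f_y(-1, y) = 3*y**2 - 4*y + 9; no integer root y with |y| ≤ 4.
  x = 0: f_y(0, y) = 3*y**2 - 4*y + 19; no integer root y with |y| ≤ 4.
  x = 1: f_y(1, y) = 3*y**2 - 4*y + 33; no integer root y with |y| ≤ 4.
  x = 2: f_y(2, y) = 3*y**2 - 4*y + 51; no integer root y with |y| ≤ 4.
  x = 3: f_y(3, y) = 3*y**2 - 4*y + 73; no integer root y with |y| ≤ 4.
  x = 4: f_y(4, y) = 3*y**2 - 4*y + 99; no integer root y with |y| ≤ 4.
Only singular point on the grid: (-3, 1).
Classify: substitute x = -3 + u, y = 1 + v and expand: f = -3*u**3 + 2*u**2*v + v**3 + v**2.
No constant or linear terms (consistent with a singular point). Quadratic part: v**2. Cubic part: -3*u**3 + 2*u**2*v + v**3.
The quadratic part v**2 is a perfect square, so there is a single (double) tangent line v = 0, i.e. y = 1. Restricting the cubic part to that line (v = 0) leaves -3*u**3 ≠ 0, so f is not divisible by v and the branch is v² ≈ 3*u**3 to lowest order — this is a cusp.
Classification: cusp.


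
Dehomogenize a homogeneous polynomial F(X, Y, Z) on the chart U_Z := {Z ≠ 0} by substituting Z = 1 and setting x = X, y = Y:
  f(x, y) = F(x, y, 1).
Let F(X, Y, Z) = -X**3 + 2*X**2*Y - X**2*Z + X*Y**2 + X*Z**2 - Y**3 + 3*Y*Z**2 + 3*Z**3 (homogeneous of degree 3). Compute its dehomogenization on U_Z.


f(x, y) = -x**3 + 2*x**2*y - x**2 + x*y**2 + x - y**3 + 3*y + 3

On U_Z we set Z = 1. Each monomial c·X^i·Y^j·Z^k in F becomes c·x^i·y^j·1^k = c·x^i·y^j.
Substituting Z = 1: F(X, Y, 1) = -x**3 + 2*x**2*y - x**2 + x*y**2 + x - y**3 + 3*y + 3.
Note: deg(f) ≤ deg(F) = 3; strict inequality happens when F is divisible by Z (lost terms).


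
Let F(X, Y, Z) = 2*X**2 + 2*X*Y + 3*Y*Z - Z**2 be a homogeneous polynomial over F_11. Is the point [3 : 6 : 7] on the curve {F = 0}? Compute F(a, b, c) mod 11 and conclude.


F(3,6,7) ≡ 10 (mod 11); P is NOT on the curve.

Evaluate F(3, 6, 7) term-by-term (mod 11).
  2*X**2 ↦ 2·9·1·1 = 18
  2*X*Y ↦ 2·3·6·1 = 36
  3*Y*Z ↦ 3·1·6·7 = 126
  -Z**2 ↦ -1·1·1·49 = -49
Sum: F(3, 6, 7) = (18) + (36) + (126) + (-49) = 131.
Reducing mod 11: 131 ≡ 10 (mod 11).
Since F(a, b, c) ≡ 10 ≠ 0 (mod 11), P does NOT lie on the curve.


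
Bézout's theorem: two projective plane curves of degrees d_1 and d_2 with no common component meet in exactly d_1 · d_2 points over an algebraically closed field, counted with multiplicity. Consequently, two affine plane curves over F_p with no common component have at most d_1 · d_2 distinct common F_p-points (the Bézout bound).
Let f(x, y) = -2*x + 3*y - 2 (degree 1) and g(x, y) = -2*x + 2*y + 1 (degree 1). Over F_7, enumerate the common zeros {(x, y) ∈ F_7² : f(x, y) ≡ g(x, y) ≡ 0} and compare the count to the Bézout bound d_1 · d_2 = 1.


Common zeros: {(0, 3)}; count = 1; Bézout bound = 1.

deg(f) = 1, deg(g) = 1, so Bézout bound = 1.
Scan x ∈ F_7. For each x, list the y ∈ F_7 with f(x, y) ≡ 0 and those with g(x, y) ≡ 0 (mod 7); the common zeros in that column are the intersection.
  x = 0: f ≡ 0 at y ∈ {3}; g ≡ 0 at y ∈ {3}; common: {3}.
  x = 1: f ≡ 0 at y ∈ {6}; g ≡ 0 at y ∈ {4}; common: ∅.
  x = 2: f ≡ 0 at y ∈ {2}; g ≡ 0 at y ∈ {5}; common: ∅.
  x = 3: f ≡ 0 at y ∈ {5}; g ≡ 0 at y ∈ {6}; common: ∅.
  x = 4: f ≡ 0 at y ∈ {1}; g ≡ 0 at y ∈ {0}; common: ∅.
  x = 5: f ≡ 0 at y ∈ {4}; g ≡ 0 at y ∈ {1}; common: ∅.
  x = 6: f ≡ 0 at y ∈ {0}; g ≡ 0 at y ∈ {2}; common: ∅.
Collecting: common zeros = {(0, 3)}, so the count is 1.
Comparison with the Bézout bound: 1 ≤ 1 = deg(f)·deg(g), as expected for curves with no common component (the bound is attained).


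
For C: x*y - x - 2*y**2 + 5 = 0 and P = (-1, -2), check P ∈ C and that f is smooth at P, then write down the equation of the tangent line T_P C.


Tangent line at P: -3*x + 7*y + 11 = 0.

Step 1: f(-1, -2) = 0, so P lies on C.
Step 2: partial derivatives
  f_x(x, y) = y - 1, f_y(x, y) = x - 4*y.
  f_x(P) = -3, f_y(P) = 7 (gradient nonzero, so P is smooth).
Step 3: tangent line at P: -3·(x − -1) + 7·(y − -2) = 0.
Expanding: -3*x + 7*y + 11 = 0.


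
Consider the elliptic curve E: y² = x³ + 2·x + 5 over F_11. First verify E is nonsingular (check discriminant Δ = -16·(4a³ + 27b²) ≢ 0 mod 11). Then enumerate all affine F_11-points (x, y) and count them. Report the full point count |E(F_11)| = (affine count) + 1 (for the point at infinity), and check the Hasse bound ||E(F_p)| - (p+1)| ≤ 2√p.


Affine points = {(0, 4), (0, 7), (3, 4), (3, 7), (4, 0), (8, 4), (8, 7), (9, 2), (9, 9)}; affine count = 9; |E(F_11)| = 10.

Discriminant check: Δ ∝ 4a³ + 27b² = 4·2³ + 27·5² = 4·8 + 27·25 ≡ 3 (mod 11). Nonzero ⇒ E is nonsingular.
For each x ∈ F_11, compute rhs = x³ + 2·x + 5 mod 11, then count y ∈ F_11 with y² ≡ rhs.
  x = 0: rhs = 5, matching y values: 4, 7 (2 points).
  x = 1: rhs = 8, matching y values: none (0 points).
  x = 2: rhs = 6, matching y values: none (0 points).
  x = 3: rhs = 5, matching y values: 4, 7 (2 points).
  x = 4: rhs = 0, matching y values: 0 (1 points).
  x = 5: rhs = 8, matching y values: none (0 points).
  x = 6: rhs = 2, matching y values: none (0 points).
  x = 7: rhs = 10, matching y values: none (0 points).
  x = 8: rhs = 5, matching y values: 4, 7 (2 points).
  x = 9: rhs = 4, matching y values: 2, 9 (2 points).
  x = 10: rhs = 2, matching y values: none (0 points).
Total affine count: 9.
Full point count |E(F_11)| = 9 + 1 = 10.
Hasse bound: |10 − (11+1)| = |-2| = 2 ≤ 2√11 ≈ 6.6332 ✓.


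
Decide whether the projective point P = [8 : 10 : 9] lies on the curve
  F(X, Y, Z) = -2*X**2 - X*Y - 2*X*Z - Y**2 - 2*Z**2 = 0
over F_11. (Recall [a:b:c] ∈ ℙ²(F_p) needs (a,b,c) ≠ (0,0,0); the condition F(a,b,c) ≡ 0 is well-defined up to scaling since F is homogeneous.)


F(8,10,9) ≡ 2 (mod 11); P is NOT on the curve.

Evaluate F(8, 10, 9) term-by-term (mod 11).
  -2*X**2 ↦ -2·64·1·1 = -128
  -X*Y ↦ -1·8·10·1 = -80
  -2*X*Z ↦ -2·8·1·9 = -144
  -Y**2 ↦ -1·1·100·1 = -100
  -2*Z**2 ↦ -2·1·1·81 = -162
Sum: F(8, 10, 9) = (-128) + (-80) + (-144) + (-100) + (-162) = -614.
Reducing mod 11: -614 ≡ 2 (mod 11).
Since F(a, b, c) ≡ 2 ≠ 0 (mod 11), P does NOT lie on the curve.


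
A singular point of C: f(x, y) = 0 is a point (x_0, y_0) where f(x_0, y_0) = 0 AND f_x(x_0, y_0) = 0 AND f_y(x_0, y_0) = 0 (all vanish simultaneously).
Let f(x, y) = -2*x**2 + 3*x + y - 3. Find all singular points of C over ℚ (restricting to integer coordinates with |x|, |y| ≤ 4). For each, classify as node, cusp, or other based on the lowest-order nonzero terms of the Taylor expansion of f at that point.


No singular points in the scanned grid; C is smooth there.

Compute partial derivatives:
  f_x = 3 - 4*x.
  f_y = 1.
f_y = 1 is a nonzero constant, so f_y never vanishes: no point (x, y) can satisfy f = f_x = f_y = 0. In particular no (x, y) ∈ {−4, ..., 4}² is singular; the curve is smooth.


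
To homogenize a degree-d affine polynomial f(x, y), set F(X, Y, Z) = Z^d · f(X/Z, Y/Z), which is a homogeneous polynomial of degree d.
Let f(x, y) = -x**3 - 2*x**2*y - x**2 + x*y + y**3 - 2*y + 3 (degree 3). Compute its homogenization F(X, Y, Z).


F(X, Y, Z) = -X**3 - 2*X**2*Y - X**2*Z + X*Y*Z + Y**3 - 2*Y*Z**2 + 3*Z**3

deg(f) = 3.
Substitute x = X/Z, y = Y/Z into f, then multiply by Z^3.
  monomial -1·x^3·y^0 ↦ -1·X^3·Y^0·Z^0.
  monomial -2·x^2·y^1 ↦ -2·X^2·Y^1·Z^0.
  monomial -1·x^2·y^0 ↦ -1·X^2·Y^0·Z^1.
  monomial 1·x^1·y^1 ↦ 1·X^1·Y^1·Z^1.
  monomial 1·x^0·y^3 ↦ 1·X^0·Y^3·Z^0.
  monomial -2·x^0·y^1 ↦ -2·X^0·Y^1·Z^2.
  monomial 3·x^0·y^0 ↦ 3·X^0·Y^0·Z^3.
Collecting: F(X, Y, Z) = -X**3 - 2*X**2*Y - X**2*Z + X*Y*Z + Y**3 - 2*Y*Z**2 + 3*Z**3.


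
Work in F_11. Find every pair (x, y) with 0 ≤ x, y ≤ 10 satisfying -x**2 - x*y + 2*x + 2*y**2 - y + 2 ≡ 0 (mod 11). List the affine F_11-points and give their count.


Affine F_11-points: {(2, 3), (2, 4), (6, 0), (6, 9), (7, 0), (7, 4), (8, 3), (8, 7), (9, 7), (9, 9)}; count = 10.

For each of the 121 pairs (x, y) ∈ F_11², evaluate f(x, y) mod 11. Record the zeros.
  x = 0: [0↦2, 1↦3, 2↦8, 3↦6, 4↦8, 5↦3, 6↦2, 7↦5, 8↦1, 9↦1, 10↦5]  zeros at y ∈ ∅
  x = 1: [0↦3, 1↦3, 2↦7, 3↦4, 4↦5, 5↦10, 6↦8, 7↦10, 8↦5, 9↦4, 10↦7]  zeros at y ∈ ∅
  x = 2: [0↦2, 1↦1, 2↦4, 3↦0, 4↦0, 5↦4, 6↦1, 7↦2, 8↦7, 9↦5, 10↦7]  zeros at y ∈ {3, 4}
  x = 3: [0↦10, 1↦8, 2↦10, 3↦5, 4↦4, 5↦7, 6↦3, 7↦3, 8↦7, 9↦4, 10↦5]  zeros at y ∈ ∅
  x = 4: [0↦5, 1↦2, 2↦3, 3↦8, 4↦6, 5↦8, 6↦3, 7↦2, 8↦5, 9↦1, 10↦1]  zeros at y ∈ ∅
  x = 5: [0↦9, 1↦5, 2↦5, 3↦9, 4↦6, 5↦7, 6↦1, 7↦10, 8↦1, 9↦7, 10↦6]  zeros at y ∈ ∅
  x = 6: [0↦0, 1↦6, 2↦5, 3↦8, 4↦4, 5↦4, 6↦8, 7↦5, 8↦6, 9↦0, 10↦9]  zeros at y ∈ {0, 9}
  x = 7: [0↦0, 1↦5, 2↦3, 3↦5, 4↦0, 5↦10, 6↦2, 7↦9, 8↦9, 9↦2, 10↦10]  zeros at y ∈ {0, 4}
  x = 8: [0↦9, 1↦2, 2↦10, 3↦0, 4↦5, 5↦3, 6↦5, 7↦0, 8↦10, 9↦2, 10↦9]  zeros at y ∈ {3, 7}
  x = 9: [0↦5, 1↦8, 2↦4, 3↦4, 4↦8, 5↦5, 6↦6, 7↦0, 8↦9, 9↦0, 10↦6]  zeros at y ∈ {7, 9}
  x = 10: [0↦10, 1↦1, 2↦7, 3↦6, 4↦9, 5↦5, 6↦5, 7↦9, 8↦6, 9↦7, 10↦1]  zeros at y ∈ ∅
Collecting zeros: affine points = {(2, 3), (2, 4), (6, 0), (6, 9), (7, 0), (7, 4), (8, 3), (8, 7), (9, 7), (9, 9)}.
Total count |C(F_11)_aff| = 10.


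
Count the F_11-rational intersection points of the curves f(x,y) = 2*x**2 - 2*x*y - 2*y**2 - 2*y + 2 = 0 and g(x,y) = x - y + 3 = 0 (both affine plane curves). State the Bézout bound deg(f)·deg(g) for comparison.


Common zeros: {(0, 3), (1, 4)}; count = 2; Bézout bound = 2.

deg(f) = 2, deg(g) = 1, so Bézout bound = 2.
Scan x ∈ F_11. For each x, list the y ∈ F_11 with f(x, y) ≡ 0 and those with g(x, y) ≡ 0 (mod 11); the common zeros in that column are the intersection.
  x = 0: f ≡ 0 at y ∈ {3, 7}; g ≡ 0 at y ∈ {3}; common: {3}.
  x = 1: f ≡ 0 at y ∈ {4, 5}; g ≡ 0 at y ∈ {4}; common: {4}.
  x = 2: f ≡ 0 at y ∈ ∅; g ≡ 0 at y ∈ {5}; common: ∅.
  x = 3: f ≡ 0 at y ∈ {3, 4}; g ≡ 0 at y ∈ {6}; common: ∅.
  x = 4: f ≡ 0 at y ∈ {1, 5}; g ≡ 0 at y ∈ {7}; common: ∅.
  x = 5: f ≡ 0 at y ∈ ∅; g ≡ 0 at y ∈ {8}; common: ∅.
  x = 6: f ≡ 0 at y ∈ ∅; g ≡ 0 at y ∈ {9}; common: ∅.
  x = 7: f ≡ 0 at y ∈ {7}; g ≡ 0 at y ∈ {10}; common: ∅.
  x = 8: f ≡ 0 at y ∈ {1}; g ≡ 0 at y ∈ {0}; common: ∅.
  x = 9: f ≡ 0 at y ∈ ∅; g ≡ 0 at y ∈ {1}; common: ∅.
  x = 10: f ≡ 0 at y ∈ ∅; g ≡ 0 at y ∈ {2}; common: ∅.
Collecting: common zeros = {(0, 3), (1, 4)}, so the count is 2.
Comparison with the Bézout bound: 2 ≤ 2 = deg(f)·deg(g), as expected for curves with no common component (the bound is attained).


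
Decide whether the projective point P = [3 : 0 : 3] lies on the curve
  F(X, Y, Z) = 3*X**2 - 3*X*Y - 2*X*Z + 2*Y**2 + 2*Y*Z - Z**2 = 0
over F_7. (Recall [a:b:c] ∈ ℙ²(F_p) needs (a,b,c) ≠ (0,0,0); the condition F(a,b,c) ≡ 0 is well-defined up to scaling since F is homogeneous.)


F(3,0,3) ≡ 0 (mod 7); P is on the curve.

Evaluate F(3, 0, 3) term-by-term (mod 7).
  3*X**2 ↦ 3·9·1·1 = 27
  -3*X*Y ↦ -3·3·0·1 = 0
  -2*X*Z ↦ -2·3·1·3 = -18
  2*Y**2 ↦ 2·1·0·1 = 0
  2*Y*Z ↦ 2·1·0·3 = 0
  -Z**2 ↦ -1·1·1·9 = -9
Sum: F(3, 0, 3) = (27) + (0) + (-18) + (0) + (0) + (-9) = 0.
Reducing mod 7: 0 ≡ 0 (mod 7).
Since F(a, b, c) ≡ 0 (mod 7), P lies on the curve.


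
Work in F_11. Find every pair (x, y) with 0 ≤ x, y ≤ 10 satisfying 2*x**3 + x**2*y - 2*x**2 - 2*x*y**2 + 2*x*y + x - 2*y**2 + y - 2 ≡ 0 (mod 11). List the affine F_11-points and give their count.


Affine F_11-points: {(1, 6), (2, 1), (2, 6), (6, 3), (6, 6), (8, 0), (8, 10), (9, 7), (9, 9)}; count = 9.

For each of the 121 pairs (x, y) ∈ F_11², evaluate f(x, y) mod 11. Record the zeros.
  x = 0: [0↦9, 1↦8, 2↦3, 3↦5, 4↦3, 5↦8, 6↦9, 7↦6, 8↦10, 9↦10, 10↦6]  zeros at y ∈ ∅
  x = 1: [0↦10, 1↦10, 2↦2, 3↦8, 4↦6, 5↦7, 6↦0, 7↦7, 8↦6, 9↦8, 10↦2]  zeros at y ∈ {6}
  x = 2: [0↦8, 1↦0, 2↦2, 3↦3, 4↦3, 5↦2, 6↦0, 7↦8, 8↦4, 9↦10, 10↦4]  zeros at y ∈ {1, 6}
  x = 3: [0↦4, 1↦1, 2↦4, 3↦2, 4↦6, 5↦5, 6↦10, 7↦10, 8↦5, 9↦6, 10↦2]  zeros at y ∈ ∅
  x = 4: [0↦10, 1↦3, 2↦9, 3↦6, 4↦5, 5↦6, 6↦9, 7↦3, 8↦10, 9↦8, 10↦8]  zeros at y ∈ ∅
  x = 5: [0↦5, 1↦7, 2↦7, 3↦5, 4↦1, 5↦6, 6↦9, 7↦10, 8↦9, 9↦6, 10↦1]  zeros at y ∈ ∅
  x = 6: [0↦1, 1↦3, 2↦10, 3↦0, 4↦6, 5↦6, 6↦0, 7↦10, 8↦3, 9↦1, 10↦4]  zeros at y ∈ {3, 6}
  x = 7: [0↦10, 1↦3, 2↦8, 3↦3, 4↦10, 5↦7, 6↦5, 7↦4, 8↦4, 9↦5, 10↦7]  zeros at y ∈ ∅
  x = 8: [0↦0, 1↦8, 2↦2, 3↦4, 4↦3, 5↦10, 6↦3, 7↦4, 8↦2, 9↦8, 10↦0]  zeros at y ∈ {0, 10}
  x = 9: [0↦5, 1↦8, 2↦4, 3↦4, 4↦8, 5↦5, 6↦6, 7↦0, 8↦9, 9↦0, 10↦6]  zeros at y ∈ {7, 9}
  x = 10: [0↦4, 1↦4, 2↦4, 3↦4, 4↦4, 5↦4, 6↦4, 7↦4, 8↦4, 9↦4, 10↦4]  zeros at y ∈ ∅
Collecting zeros: affine points = {(1, 6), (2, 1), (2, 6), (6, 3), (6, 6), (8, 0), (8, 10), (9, 7), (9, 9)}.
Total count |C(F_11)_aff| = 9.


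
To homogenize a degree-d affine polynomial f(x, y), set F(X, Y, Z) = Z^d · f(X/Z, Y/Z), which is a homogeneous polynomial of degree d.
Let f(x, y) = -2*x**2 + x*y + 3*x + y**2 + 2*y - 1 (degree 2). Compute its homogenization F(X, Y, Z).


F(X, Y, Z) = -2*X**2 + X*Y + 3*X*Z + Y**2 + 2*Y*Z - Z**2

deg(f) = 2.
Substitute x = X/Z, y = Y/Z into f, then multiply by Z^2.
  monomial -2·x^2·y^0 ↦ -2·X^2·Y^0·Z^0.
  monomial 1·x^1·y^1 ↦ 1·X^1·Y^1·Z^0.
  monomial 3·x^1·y^0 ↦ 3·X^1·Y^0·Z^1.
  monomial 1·x^0·y^2 ↦ 1·X^0·Y^2·Z^0.
  monomial 2·x^0·y^1 ↦ 2·X^0·Y^1·Z^1.
  monomial -1·x^0·y^0 ↦ -1·X^0·Y^0·Z^2.
Collecting: F(X, Y, Z) = -2*X**2 + X*Y + 3*X*Z + Y**2 + 2*Y*Z - Z**2.


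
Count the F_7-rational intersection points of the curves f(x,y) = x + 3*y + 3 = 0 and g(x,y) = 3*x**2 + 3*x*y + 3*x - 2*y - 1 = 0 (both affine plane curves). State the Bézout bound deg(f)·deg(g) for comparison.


Common zeros: {(3, 5), (6, 4)}; count = 2; Bézout bound = 2.

deg(f) = 1, deg(g) = 2, so Bézout bound = 2.
Scan x ∈ F_7. For each x, list the y ∈ F_7 with f(x, y) ≡ 0 and those with g(x, y) ≡ 0 (mod 7); the common zeros in that column are the intersection.
  x = 0: f ≡ 0 at y ∈ {6}; g ≡ 0 at y ∈ {3}; common: ∅.
  x = 1: f ≡ 0 at y ∈ {1}; g ≡ 0 at y ∈ {2}; common: ∅.
  x = 2: f ≡ 0 at y ∈ {3}; g ≡ 0 at y ∈ {1}; common: ∅.
  x = 3: f ≡ 0 at y ∈ {5}; g ≡ 0 at y ∈ {0, 1, 2, 3, 4, 5, 6}; common: {5}.
  x = 4: f ≡ 0 at y ∈ {0}; g ≡ 0 at y ∈ {6}; common: ∅.
  x = 5: f ≡ 0 at y ∈ {2}; g ≡ 0 at y ∈ {5}; common: ∅.
  x = 6: f ≡ 0 at y ∈ {4}; g ≡ 0 at y ∈ {4}; common: {4}.
Collecting: common zeros = {(3, 5), (6, 4)}, so the count is 2.
Comparison with the Bézout bound: 2 ≤ 2 = deg(f)·deg(g), as expected for curves with no common component (the bound is attained).


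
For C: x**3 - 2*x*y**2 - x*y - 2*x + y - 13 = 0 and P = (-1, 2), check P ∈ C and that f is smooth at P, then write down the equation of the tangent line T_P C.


Tangent line at P: -9*x + 10*y - 29 = 0.

Step 1: f(-1, 2) = 0, so P lies on C.
Step 2: partial derivatives
  f_x(x, y) = 3*x**2 - 2*y**2 - y - 2, f_y(x, y) = -4*x*y - x + 1.
  f_x(P) = -9, f_y(P) = 10 (gradient nonzero, so P is smooth).
Step 3: tangent line at P: -9·(x − -1) + 10·(y − 2) = 0.
Expanding: -9*x + 10*y - 29 = 0.


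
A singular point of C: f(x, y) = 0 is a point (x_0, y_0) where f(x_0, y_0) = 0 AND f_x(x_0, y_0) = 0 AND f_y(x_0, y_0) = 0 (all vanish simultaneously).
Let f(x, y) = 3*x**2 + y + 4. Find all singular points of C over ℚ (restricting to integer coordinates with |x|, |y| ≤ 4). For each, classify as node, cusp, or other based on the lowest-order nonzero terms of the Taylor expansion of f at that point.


No singular points in the scanned grid; C is smooth there.

Compute partial derivatives:
  f_x = 6*x.
  f_y = 1.
f_y = 1 is a nonzero constant, so f_y never vanishes: no point (x, y) can satisfy f = f_x = f_y = 0. In particular no (x, y) ∈ {−4, ..., 4}² is singular; the curve is smooth.


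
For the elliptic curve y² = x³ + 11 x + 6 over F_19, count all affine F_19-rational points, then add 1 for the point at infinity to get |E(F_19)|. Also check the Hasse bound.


Affine points = {(0, 5), (0, 14), (2, 6), (2, 13), (3, 3), (3, 16), (4, 0), (8, 6), (8, 13), (9, 6), (9, 13), (12, 2), (12, 17), (13, 3), (13, 16), (14, 4), (14, 15)}; affine count = 17; |E(F_19)| = 18.

Discriminant check: Δ ∝ 4a³ + 27b² = 4·11³ + 27·6² = 4·1331 + 27·36 ≡ 7 (mod 19). Nonzero ⇒ E is nonsingular.
For each x ∈ F_19, compute rhs = x³ + 11·x + 6 mod 19, then count y ∈ F_19 with y² ≡ rhs.
  x = 0: rhs = 6, matching y values: 5, 14 (2 points).
  x = 1: rhs = 18, matching y values: none (0 points).
  x = 2: rhs = 17, matching y values: 6, 13 (2 points).
  x = 3: rhs = 9, matching y values: 3, 16 (2 points).
  x = 4: rhs = 0, matching y values: 0 (1 points).
  x = 5: rhs = 15, matching y values: none (0 points).
  x = 6: rhs = 3, matching y values: none (0 points).
  x = 7: rhs = 8, matching y values: none (0 points).
  x = 8: rhs = 17, matching y values: 6, 13 (2 points).
  x = 9: rhs = 17, matching y values: 6, 13 (2 points).
  x = 10: rhs = 14, matching y values: none (0 points).
  x = 11: rhs = 14, matching y values: none (0 points).
  x = 12: rhs = 4, matching y values: 2, 17 (2 points).
  x = 13: rhs = 9, matching y values: 3, 16 (2 points).
  x = 14: rhs = 16, matching y values: 4, 15 (2 points).
  x = 15: rhs = 12, matching y values: none (0 points).
  x = 16: rhs = 3, matching y values: none (0 points).
  x = 17: rhs = 14, matching y values: none (0 points).
  x = 18: rhs = 13, matching y values: none (0 points).
Total affine count: 17.
Full point count |E(F_19)| = 17 + 1 = 18.
Hasse bound: |18 − (19+1)| = |-2| = 2 ≤ 2√19 ≈ 8.7178 ✓.


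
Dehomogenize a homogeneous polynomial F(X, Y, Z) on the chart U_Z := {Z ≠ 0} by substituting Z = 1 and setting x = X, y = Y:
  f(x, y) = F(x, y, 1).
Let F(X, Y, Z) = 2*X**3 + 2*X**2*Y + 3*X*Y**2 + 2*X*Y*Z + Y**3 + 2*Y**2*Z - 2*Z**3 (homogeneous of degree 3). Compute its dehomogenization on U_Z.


f(x, y) = 2*x**3 + 2*x**2*y + 3*x*y**2 + 2*x*y + y**3 + 2*y**2 - 2

On U_Z we set Z = 1. Each monomial c·X^i·Y^j·Z^k in F becomes c·x^i·y^j·1^k = c·x^i·y^j.
Substituting Z = 1: F(X, Y, 1) = 2*x**3 + 2*x**2*y + 3*x*y**2 + 2*x*y + y**3 + 2*y**2 - 2.
Note: deg(f) ≤ deg(F) = 3; strict inequality happens when F is divisible by Z (lost terms).


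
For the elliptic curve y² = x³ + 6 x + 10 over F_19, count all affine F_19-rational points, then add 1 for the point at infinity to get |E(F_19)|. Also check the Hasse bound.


Affine points = {(1, 6), (1, 13), (2, 7), (2, 12), (3, 6), (3, 13), (8, 0), (10, 5), (10, 14), (11, 1), (11, 18), (12, 9), (12, 10), (13, 9), (13, 10), (14, 8), (14, 11), (15, 6), (15, 13), (17, 3), (17, 16)}; affine count = 21; |E(F_19)| = 22.

Discriminant check: Δ ∝ 4a³ + 27b² = 4·6³ + 27·10² = 4·216 + 27·100 ≡ 11 (mod 19). Nonzero ⇒ E is nonsingular.
For each x ∈ F_19, compute rhs = x³ + 6·x + 10 mod 19, then count y ∈ F_19 with y² ≡ rhs.
  x = 0: rhs = 10, matching y values: none (0 points).
  x = 1: rhs = 17, matching y values: 6, 13 (2 points).
  x = 2: rhs = 11, matching y values: 7, 12 (2 points).
  x = 3: rhs = 17, matching y values: 6, 13 (2 points).
  x = 4: rhs = 3, matching y values: none (0 points).
  x = 5: rhs = 13, matching y values: none (0 points).
  x = 6: rhs = 15, matching y values: none (0 points).
  x = 7: rhs = 15, matching y values: none (0 points).
  x = 8: rhs = 0, matching y values: 0 (1 points).
  x = 9: rhs = 14, matching y values: none (0 points).
  x = 10: rhs = 6, matching y values: 5, 14 (2 points).
  x = 11: rhs = 1, matching y values: 1, 18 (2 points).
  x = 12: rhs = 5, matching y values: 9, 10 (2 points).
  x = 13: rhs = 5, matching y values: 9, 10 (2 points).
  x = 14: rhs = 7, matching y values: 8, 11 (2 points).
  x = 15: rhs = 17, matching y values: 6, 13 (2 points).
  x = 16: rhs = 3, matching y values: none (0 points).
  x = 17: rhs = 9, matching y values: 3, 16 (2 points).
  x = 18: rhs = 3, matching y values: none (0 points).
Total affine count: 21.
Full point count |E(F_19)| = 21 + 1 = 22.
Hasse bound: |22 − (19+1)| = |2| = 2 ≤ 2√19 ≈ 8.7178 ✓.


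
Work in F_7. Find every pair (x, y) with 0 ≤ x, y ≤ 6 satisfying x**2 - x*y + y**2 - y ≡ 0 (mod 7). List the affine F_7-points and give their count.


Affine F_7-points: {(0, 0), (0, 1), (1, 1), (2, 5), (3, 5), (3, 6)}; count = 6.

For each of the 49 pairs (x, y) ∈ F_7², evaluate f(x, y) mod 7. Record the zeros.
  x = 0: [0↦0, 1↦0, 2↦2, 3↦6, 4↦5, 5↦6, 6↦2]  zeros at y ∈ {0, 1}
  x = 1: [0↦1, 1↦0, 2↦1, 3↦4, 4↦2, 5↦2, 6↦4]  zeros at y ∈ {1}
  x = 2: [0↦4, 1↦2, 2↦2, 3↦4, 4↦1, 5↦0, 6↦1]  zeros at y ∈ {5}
  x = 3: [0↦2, 1↦6, 2↦5, 3↦6, 4↦2, 5↦0, 6↦0]  zeros at y ∈ {5, 6}
  x = 4: [0↦2, 1↦5, 2↦3, 3↦3, 4↦5, 5↦2, 6↦1]  zeros at y ∈ ∅
  x = 5: [0↦4, 1↦6, 2↦3, 3↦2, 4↦3, 5↦6, 6↦4]  zeros at y ∈ ∅
  x = 6: [0↦1, 1↦2, 2↦5, 3↦3, 4↦3, 5↦5, 6↦2]  zeros at y ∈ ∅
Collecting zeros: affine points = {(0, 0), (0, 1), (1, 1), (2, 5), (3, 5), (3, 6)}.
Total count |C(F_7)_aff| = 6.


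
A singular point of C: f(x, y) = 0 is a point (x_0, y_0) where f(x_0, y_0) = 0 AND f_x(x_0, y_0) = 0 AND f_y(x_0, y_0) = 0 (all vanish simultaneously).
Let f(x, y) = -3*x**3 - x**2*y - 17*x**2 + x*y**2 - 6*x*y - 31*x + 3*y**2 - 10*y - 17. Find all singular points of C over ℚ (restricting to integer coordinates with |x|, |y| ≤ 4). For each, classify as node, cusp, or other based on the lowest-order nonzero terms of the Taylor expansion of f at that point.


Singular points: {(-2, 1)}; classification: cusp.

Compute partial derivatives:
  f_x = -9*x**2 - 2*x*y - 34*x + y**2 - 6*y - 31.
  f_y = -x**2 + 2*x*y - 6*x + 6*y - 10.
Scan x_0 ∈ {−4, ..., 4}. For each x_0, f_y(x_0, y) is a polynomial in y; find its integer roots y ∈ {−4, ..., 4}, then test f_x and f at those candidates.
  x = -4: f_y(-4, y) = -2*y - 2; vanishes at y ∈ {-1}. (-4, -1): f_x = -40 ≠ 0.
  x = -3: f_y(-3, y) = -1; no integer root y with |y| ≤ 4.
  x = -2: f_y(-2, y) = 2*y - 2; vanishes at y ∈ {1}. (-2, 1): f_x = 0, f = 0 — SINGULAR.
  x = -1: f_y(-1, y) = 4*y - 5; no integer root y with |y| ≤ 4.
  x = 0: f_y(0, y) = 6*y - 10; no integer root y with |y| ≤ 4.
  x = 1: f_y(1, y) = 8*y - 17; no integer root y with |y| ≤ 4.
  x = 2: f_y(2, y) = 10*y - 26; no integer root y with |y| ≤ 4.
  x = 3: f_y(3, y) = 12*y - 37; no integer root y with |y| ≤ 4.
  x = 4: f_y(4, y) = 14*y - 50; no integer root y with |y| ≤ 4.
Only singular point on the grid: (-2, 1).
Classify: substitute x = -2 + u, y = 1 + v and expand: f = -3*u**3 - u**2*v + u*v**2 + v**2.
No constant or linear terms (consistent with a singular point). Quadratic part: v**2. Cubic part: -3*u**3 - u**2*v + u*v**2.
The quadratic part v**2 is a perfect square, so there is a single (double) tangent line v = 0, i.e. y = 1. Restricting the cubic part to that line (v = 0) leaves -3*u**3 ≠ 0, so f is not divisible by v and the branch is v² ≈ 3*u**3 to lowest order — this is a cusp.
Classification: cusp.


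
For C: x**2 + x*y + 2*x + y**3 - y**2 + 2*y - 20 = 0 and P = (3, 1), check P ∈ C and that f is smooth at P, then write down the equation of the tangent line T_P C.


Tangent line at P: 9*x + 6*y - 33 = 0.

Step 1: f(3, 1) = 0, so P lies on C.
Step 2: partial derivatives
  f_x(x, y) = 2*x + y + 2, f_y(x, y) = x + 3*y**2 - 2*y + 2.
  f_x(P) = 9, f_y(P) = 6 (gradient nonzero, so P is smooth).
Step 3: tangent line at P: 9·(x − 3) + 6·(y − 1) = 0.
Expanding: 9*x + 6*y - 33 = 0.


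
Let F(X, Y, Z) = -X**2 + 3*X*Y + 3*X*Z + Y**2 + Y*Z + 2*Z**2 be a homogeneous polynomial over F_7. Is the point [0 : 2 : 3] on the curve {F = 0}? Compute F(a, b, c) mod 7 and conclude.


F(0,2,3) ≡ 0 (mod 7); P is on the curve.

Evaluate F(0, 2, 3) term-by-term (mod 7).
  -X**2 ↦ -1·0·1·1 = 0
  3*X*Y ↦ 3·0·2·1 = 0
  3*X*Z ↦ 3·0·1·3 = 0
  Y**2 ↦ 1·1·4·1 = 4
  Y*Z ↦ 1·1·2·3 = 6
  2*Z**2 ↦ 2·1·1·9 = 18
Sum: F(0, 2, 3) = (0) + (0) + (0) + (4) + (6) + (18) = 28.
Reducing mod 7: 28 ≡ 0 (mod 7).
Since F(a, b, c) ≡ 0 (mod 7), P lies on the curve.


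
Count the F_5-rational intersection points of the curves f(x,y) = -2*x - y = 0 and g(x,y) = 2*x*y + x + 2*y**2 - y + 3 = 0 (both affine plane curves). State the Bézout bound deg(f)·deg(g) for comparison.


Common zeros: {(1, 3), (2, 1)}; count = 2; Bézout bound = 2.

deg(f) = 1, deg(g) = 2, so Bézout bound = 2.
Scan x ∈ F_5. For each x, list the y ∈ F_5 with f(x, y) ≡ 0 and those with g(x, y) ≡ 0 (mod 5); the common zeros in that column are the intersection.
  x = 0: f ≡ 0 at y ∈ {0}; g ≡ 0 at y ∈ ∅; common: ∅.
  x = 1: f ≡ 0 at y ∈ {3}; g ≡ 0 at y ∈ {3, 4}; common: {3}.
  x = 2: f ≡ 0 at y ∈ {1}; g ≡ 0 at y ∈ {0, 1}; common: {1}.
  x = 3: f ≡ 0 at y ∈ {4}; g ≡ 0 at y ∈ ∅; common: ∅.
  x = 4: f ≡ 0 at y ∈ {2}; g ≡ 0 at y ∈ ∅; common: ∅.
Collecting: common zeros = {(1, 3), (2, 1)}, so the count is 2.
Comparison with the Bézout bound: 2 ≤ 2 = deg(f)·deg(g), as expected for curves with no common component (the bound is attained).


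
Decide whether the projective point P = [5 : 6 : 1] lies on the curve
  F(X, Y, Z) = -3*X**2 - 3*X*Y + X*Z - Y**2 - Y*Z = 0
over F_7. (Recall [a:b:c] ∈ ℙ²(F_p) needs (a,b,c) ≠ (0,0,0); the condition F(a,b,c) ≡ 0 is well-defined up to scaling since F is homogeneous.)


F(5,6,1) ≡ 1 (mod 7); P is NOT on the curve.

Evaluate F(5, 6, 1) term-by-term (mod 7).
  -3*X**2 ↦ -3·25·1·1 = -75
  -3*X*Y ↦ -3·5·6·1 = -90
  X*Z ↦ 1·5·1·1 = 5
  -Y**2 ↦ -1·1·36·1 = -36
  -Y*Z ↦ -1·1·6·1 = -6
Sum: F(5, 6, 1) = (-75) + (-90) + (5) + (-36) + (-6) = -202.
Reducing mod 7: -202 ≡ 1 (mod 7).
Since F(a, b, c) ≡ 1 ≠ 0 (mod 7), P does NOT lie on the curve.


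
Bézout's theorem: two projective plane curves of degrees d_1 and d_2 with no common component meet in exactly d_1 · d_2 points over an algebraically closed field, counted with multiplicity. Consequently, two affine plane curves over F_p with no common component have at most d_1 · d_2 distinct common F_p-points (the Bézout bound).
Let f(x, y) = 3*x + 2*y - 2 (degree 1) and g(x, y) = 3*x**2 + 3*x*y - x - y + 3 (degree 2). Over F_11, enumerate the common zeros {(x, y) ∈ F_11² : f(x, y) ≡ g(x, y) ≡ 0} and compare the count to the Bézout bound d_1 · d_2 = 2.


Common zeros: {(8, 0), (9, 4)}; count = 2; Bézout bound = 2.

deg(f) = 1, deg(g) = 2, so Bézout bound = 2.
Scan x ∈ F_11. For each x, list the y ∈ F_11 with f(x, y) ≡ 0 and those with g(x, y) ≡ 0 (mod 11); the common zeros in that column are the intersection.
  x = 0: f ≡ 0 at y ∈ {1}; g ≡ 0 at y ∈ {3}; common: ∅.
  x = 1: f ≡ 0 at y ∈ {5}; g ≡ 0 at y ∈ {3}; common: ∅.
  x = 2: f ≡ 0 at y ∈ {9}; g ≡ 0 at y ∈ {4}; common: ∅.
  x = 3: f ≡ 0 at y ∈ {2}; g ≡ 0 at y ∈ {9}; common: ∅.
  x = 4: f ≡ 0 at y ∈ {6}; g ≡ 0 at y ∈ ∅; common: ∅.
  x = 5: f ≡ 0 at y ∈ {10}; g ≡ 0 at y ∈ {5}; common: ∅.
  x = 6: f ≡ 0 at y ∈ {3}; g ≡ 0 at y ∈ {10}; common: ∅.
  x = 7: f ≡ 0 at y ∈ {7}; g ≡ 0 at y ∈ {0}; common: ∅.
  x = 8: f ≡ 0 at y ∈ {0}; g ≡ 0 at y ∈ {0}; common: {0}.
  x = 9: f ≡ 0 at y ∈ {4}; g ≡ 0 at y ∈ {4}; common: {4}.
  x = 10: f ≡ 0 at y ∈ {8}; g ≡ 0 at y ∈ {10}; common: ∅.
Collecting: common zeros = {(8, 0), (9, 4)}, so the count is 2.
Comparison with the Bézout bound: 2 ≤ 2 = deg(f)·deg(g), as expected for curves with no common component (the bound is attained).


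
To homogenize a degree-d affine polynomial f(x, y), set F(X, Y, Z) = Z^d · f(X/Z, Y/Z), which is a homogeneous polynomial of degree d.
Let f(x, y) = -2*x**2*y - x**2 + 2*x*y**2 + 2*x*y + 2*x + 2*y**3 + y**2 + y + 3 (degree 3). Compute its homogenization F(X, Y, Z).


F(X, Y, Z) = -2*X**2*Y - X**2*Z + 2*X*Y**2 + 2*X*Y*Z + 2*X*Z**2 + 2*Y**3 + Y**2*Z + Y*Z**2 + 3*Z**3

deg(f) = 3.
Substitute x = X/Z, y = Y/Z into f, then multiply by Z^3.
  monomial -2·x^2·y^1 ↦ -2·X^2·Y^1·Z^0.
  monomial -1·x^2·y^0 ↦ -1·X^2·Y^0·Z^1.
  monomial 2·x^1·y^2 ↦ 2·X^1·Y^2·Z^0.
  monomial 2·x^1·y^1 ↦ 2·X^1·Y^1·Z^1.
  monomial 2·x^1·y^0 ↦ 2·X^1·Y^0·Z^2.
  monomial 2·x^0·y^3 ↦ 2·X^0·Y^3·Z^0.
  monomial 1·x^0·y^2 ↦ 1·X^0·Y^2·Z^1.
  monomial 1·x^0·y^1 ↦ 1·X^0·Y^1·Z^2.
  monomial 3·x^0·y^0 ↦ 3·X^0·Y^0·Z^3.
Collecting: F(X, Y, Z) = -2*X**2*Y - X**2*Z + 2*X*Y**2 + 2*X*Y*Z + 2*X*Z**2 + 2*Y**3 + Y**2*Z + Y*Z**2 + 3*Z**3.
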